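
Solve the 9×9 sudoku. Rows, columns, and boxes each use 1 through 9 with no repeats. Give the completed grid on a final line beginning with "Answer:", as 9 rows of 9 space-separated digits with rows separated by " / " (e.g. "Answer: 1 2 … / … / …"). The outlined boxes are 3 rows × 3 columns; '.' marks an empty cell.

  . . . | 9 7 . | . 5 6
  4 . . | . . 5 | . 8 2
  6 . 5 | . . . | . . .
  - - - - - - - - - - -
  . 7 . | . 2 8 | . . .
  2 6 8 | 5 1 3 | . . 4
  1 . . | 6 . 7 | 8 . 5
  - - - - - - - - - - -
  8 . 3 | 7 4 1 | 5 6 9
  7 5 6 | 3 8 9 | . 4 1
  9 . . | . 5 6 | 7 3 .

Step 1. [r6c2∈{3,4,9}] 3 has one home in row 6: r6c2 ⇒ r6c2=3.
Step 2. [r5c7∈{9}] only 9 remains possible at r5c7. So r5c7=9.
Step 3. [r2c4∈{1}] r2c4's peers cover all but 1. So r2c4=1.
Step 4. [r2c7∈{3}] r2c7's peers cover all but 3 ⇒ r2c7=3.
Step 5. [r7c2∈{2}] only 2 remains possible at r7c2, so r7c2=2.
Step 6. [r3c4∈{2,4,8}] across col 4, 8 lands solely at r3c4. So r3c4=8.
Step 7. [r6c3∈{4,9}] r6c3 is the only open cell in row 6 admitting 4. So r6c3=4.
Step 8. [r3c8∈{1,7,9}] r3c8 is the only open cell in col 8 admitting 9 ⇒ r3c8=9.
Step 9. [r3c2∈{1}] nothing but 1 survives at r3c2, so r3c2=1.
Step 10. [r1c7∈{1,4}] in row 1, 1 fits only at r1c7 ⇒ r1c7=1.
Step 11. [r1c6∈{2,4}] row 1 places 4 nowhere but r1c6. So r1c6=4.
Step 12. [r4c3∈{9}] r4c3 has the single candidate 9 ⇒ r4c3=9.
Step 13. [r9c3∈{1}] r9c3's peers cover all but 1. So r9c3=1.
Step 14. [r9c9∈{8}] r9c9's peers cover all but 8 ⇒ r9c9=8.
Step 15. [r4c7∈{6}] only 6 remains possible at r4c7 ⇒ r4c7=6.
Step 16. [r5c8∈{7}] nothing but 7 survives at r5c8, so r5c8=7.
Step 17. [r4c4∈{4}] r4c4 is down to just 4, so r4c4=4.
Step 18. [r3c5∈{3}] r3c5's peers cover all but 3 ⇒ r3c5=3.
Step 19. [r1c3∈{2}] r1c3's peers cover all but 2. So r1c3=2.
Step 20. [r9c2∈{4}] only 4 remains possible at r9c2 ⇒ r9c2=4.
Step 21. [r2c5∈{6}] r2c5 is down to just 6, so r2c5=6.
Step 22. [r1c1∈{3}] r1c1's peers cover all but 3. So r1c1=3.
Step 23. [r4c8∈{1}] r4c8 is down to just 1 ⇒ r4c8=1.
Step 24. [r2c3∈{7}] r2c3 has the single candidate 7 ⇒ r2c3=7.
Step 25. [r6c5∈{9}] only 9 remains possible at r6c5 ⇒ r6c5=9.
Step 26. [r3c9∈{7}] r3c9's peers cover all but 7 ⇒ r3c9=7.
Step 27. [r9c4∈{2}] r9c4 is down to just 2, so r9c4=2.
Step 28. [r6c8∈{2}] r6c8 is down to just 2 ⇒ r6c8=2.
Step 29. [r2c2∈{9}] nothing but 9 survives at r2c2. So r2c2=9.
Step 30. [r1c2∈{8}] only 8 remains possible at r1c2 ⇒ r1c2=8.
Step 31. [r8c7∈{2}] nothing but 2 survives at r8c7 ⇒ r8c7=2.
Step 32. [r4c1∈{5}] r4c1's peers cover all but 5. So r4c1=5.
Step 33. [r4c9∈{3}] r4c9 is down to just 3, so r4c9=3.
Step 34. [r3c6∈{2}] nothing but 2 survives at r3c6, so r3c6=2.
Step 35. [r3c7∈{4}] r3c7 is down to just 4, so r3c7=4.

Answer: 3 8 2 9 7 4 1 5 6 / 4 9 7 1 6 5 3 8 2 / 6 1 5 8 3 2 4 9 7 / 5 7 9 4 2 8 6 1 3 / 2 6 8 5 1 3 9 7 4 / 1 3 4 6 9 7 8 2 5 / 8 2 3 7 4 1 5 6 9 / 7 5 6 3 8 9 2 4 1 / 9 4 1 2 5 6 7 3 8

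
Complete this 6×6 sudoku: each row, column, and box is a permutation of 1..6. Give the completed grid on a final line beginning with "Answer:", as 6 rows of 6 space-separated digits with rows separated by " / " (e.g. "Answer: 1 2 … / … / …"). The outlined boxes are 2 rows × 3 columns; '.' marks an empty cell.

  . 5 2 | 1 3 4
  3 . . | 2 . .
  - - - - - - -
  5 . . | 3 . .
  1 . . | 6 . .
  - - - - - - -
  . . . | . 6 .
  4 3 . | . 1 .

Step 1. [r6c4∈{5}] r6c4's peers cover all but 5, so r6c4=5.
Step 2. [r2c6∈{5,6}] r2c6 is the only open cell in col 6 admitting 6. So r2c6=6.
Step 3. [r3c2∈{2,4,6}] in col 2, 6 fits only at r3c2. So r3c2=6.
Step 4. [r4c2∈{2,4}] box 3 places 2 nowhere but r4c2 ⇒ r4c2=2.
Step 5. [r3c3∈{4}] nothing but 4 survives at r3c3 ⇒ r3c3=4.
Step 6. [r6c6∈{2}] r6c6 has the single candidate 2, so r6c6=2.
Step 7. [r2c3∈{1}] only 1 remains possible at r2c3, so r2c3=1.
Step 8. [r4c6∈{5}] nothing but 5 survives at r4c6, so r4c6=5.
Step 9. [r5c6∈{3}] r5c6 has the single candidate 3, so r5c6=3.
Step 10. [r1c1∈{6}] r1c1 has the single candidate 6. So r1c1=6.
Step 11. [r4c3∈{3}] r4c3 is down to just 3, so r4c3=3.
Step 12. [r5c1∈{2}] r5c1's peers cover all but 2, so r5c1=2.
Step 13. [r5c3∈{5}] r5c3 has the single candidate 5. So r5c3=5.
Step 14. [r3c5∈{2}] r3c5 is down to just 2, so r3c5=2.
Step 15. [r3c6∈{1}] nothing but 1 survives at r3c6, so r3c6=1.
Step 16. [r5c2∈{1}] nothing but 1 survives at r5c2. So r5c2=1.
Step 17. [r4c5∈{4}] r4c5's peers cover all but 4 ⇒ r4c5=4.
Step 18. [r2c2∈{4}] r2c2 is down to just 4, so r2c2=4.
Step 19. [r6c3∈{6}] only 6 remains possible at r6c3. So r6c3=6.
Step 20. [r5c4∈{4}] r5c4 is down to just 4, so r5c4=4.
Step 21. [r2c5∈{5}] only 5 remains possible at r2c5 ⇒ r2c5=5.

Answer: 6 5 2 1 3 4 / 3 4 1 2 5 6 / 5 6 4 3 2 1 / 1 2 3 6 4 5 / 2 1 5 4 6 3 / 4 3 6 5 1 2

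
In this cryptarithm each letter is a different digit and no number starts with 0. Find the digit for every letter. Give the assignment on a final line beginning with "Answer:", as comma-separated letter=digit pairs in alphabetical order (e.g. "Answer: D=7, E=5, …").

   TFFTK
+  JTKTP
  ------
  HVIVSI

Step 1. [H] H is the leading digit of a 6-digit sum of two 5-digit numbers; the final carry is exactly 1 ⇒ H=1.
Step 2. [col 1: K + P ≡ I (mod 10)] several values work for I in column 1 (K + P ≡ I (mod 10), carry-in 0); try I=6. So I=6.
Step 3. [col 1: K + P ≡ I (mod 10)] column 1 (K + P ≡ I (mod 10), carry-in 0) doesn't pin P yet; pick P=9 and continue ⇒ P=9.
Step 4. [col 1: K + P ≡ I (mod 10)] column 1 reads K+P+carry(0)=I with P=9, I=6; with digits 1,6,9 already taken and all letters distinct, the only value for K is 7, so K=7.
Step 5. [col 2: T + T ≡ S (mod 10)] column 2 reads T+T+carry(1)=S with nothing yet; with digits 1,6,7,9 already taken and all letters distinct, the only value for S is 5. So S=5.
Step 6. [col 2: T + T ≡ S (mod 10)] in column 2 we have T+T≡S with carry-in 1; given S=5 and digits 1,5,6,7,9 already taken and all letters distinct, that pins T to 2. So T=2.
Step 7. [col 3: F + K ≡ V (mod 10)] column 3: given K=7, carry-in 0, and digits 1,2,5,6,7,9 already taken and all letters distinct, F+K≡V (mod 10) forces V=0. So V=0.
Step 8. [col 3: F + K ≡ V (mod 10)] column 3 reads F+K+carry(0)=V with K=7, V=0; with digits 0,1,2,5,6,7,9 already taken and all letters distinct, the only value for F is 3, so F=3.
Step 9. [col 5: T + J ≡ V (mod 10)] column 5: given T=2, V=0, carry-in 0, and digits 0,1,2,3,5,6,7,9 already taken and all letters distinct, T+J≡V (mod 10) forces J=8 ⇒ J=8.

Answer: F=3, H=1, I=6, J=8, K=7, P=9, S=5, T=2, V=0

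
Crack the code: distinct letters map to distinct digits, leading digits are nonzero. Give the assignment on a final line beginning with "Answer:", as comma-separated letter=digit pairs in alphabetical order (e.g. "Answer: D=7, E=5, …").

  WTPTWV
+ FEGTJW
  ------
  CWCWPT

Step 1. [col 1: V + W ≡ T (mod 10)] several values work for V in column 1 (V + W ≡ T (mod 10), carry-in 0); try V=9. So V=9.
Step 2. [col 1: V + W ≡ T (mod 10)] several values work for T in column 1 (V + W ≡ T (mod 10), carry-in 0); try T=1 ⇒ T=1.
Step 3. [col 1: V + W ≡ T (mod 10)] from column 1 (V=9, T=1, carry-in 0, digits 1,9 already taken and all letters distinct): W must equal 2 ⇒ W=2.
Step 4. [col 2: W + J ≡ P (mod 10)] column 2 (W + J ≡ P (mod 10), carry-in 1) doesn't pin J yet; pick J=4 and continue, so J=4.
Step 5. [col 2: W + J ≡ P (mod 10)] from column 2 (W=2, J=4, carry-in 1, digits 1,2,4,9 already taken and all letters distinct): P must equal 7. So P=7.
Step 6. [col 4: P + G ≡ C (mod 10)] column 4 (P + G ≡ C (mod 10), carry-in 0) doesn't pin G yet; pick G=8 and continue, so G=8.
Step 7. [col 4: P + G ≡ C (mod 10)] column 4 reads P+G+carry(0)=C with P=7, G=8; with digits 1,2,4,7,8,9 already taken and all letters distinct, the only value for C is 5 ⇒ C=5.
Step 8. [col 5: T + E ≡ W (mod 10)] in column 5 we have T+E≡W with carry-in 1; given T=1, W=2 and digits 1,2,4,5,7,8,9 already taken and all letters distinct, that pins E to 0 ⇒ E=0.
Step 9. [col 6: W + F ≡ C (mod 10)] in column 6 we have W+F≡C with carry-in 0; given W=2, C=5 and digits 0,1,2,4,5,7,8,9 already taken and all letters distinct, that pins F to 3, so F=3.

Answer: C=5, E=0, F=3, G=8, J=4, P=7, T=1, V=9, W=2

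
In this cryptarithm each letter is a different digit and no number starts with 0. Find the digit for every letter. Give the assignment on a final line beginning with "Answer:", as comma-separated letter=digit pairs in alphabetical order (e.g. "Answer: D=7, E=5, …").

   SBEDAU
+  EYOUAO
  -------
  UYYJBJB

Step 1. [col 1: U + O ≡ B (mod 10)] column 1 (U + O ≡ B (mod 10), carry-in 0) doesn't pin O yet; pick O=8 and continue, so O=8.
Step 2. [col 1: U + O ≡ B (mod 10)] no forcing yet in column 1 (carry-in 0); B=9 is free and consistent — try it, so B=9.
Step 3. [col 1: U + O ≡ B (mod 10)] column 1 reads U+O+carry(0)=B with O=8, B=9; with digits 8,9 already taken and all letters distinct, the only value for U is 1 ⇒ U=1.
Step 4. [col 2: A + A ≡ J (mod 10)] several values work for J in column 2 (A + A ≡ J (mod 10), carry-in 0); try J=2, so J=2.
Step 5. [col 2: A + A ≡ J (mod 10)] in column 2 we have A+A≡J with carry-in 0; given J=2 and digits 1,2,8,9 already taken and all letters distinct, that pins A to 6, so A=6.
Step 6. [col 3: D + U ≡ B (mod 10)] column 3: given U=1, B=9, carry-in 1, and digits 1,2,6,8,9 already taken and all letters distinct, D+U≡B (mod 10) forces D=7. So D=7.
Step 7. [col 4: E + O ≡ J (mod 10)] column 4 reads E+O+carry(0)=J with O=8, J=2; with digits 1,2,6,7,8,9 already taken and all letters distinct, the only value for E is 4, so E=4.
Step 8. [col 5: B + Y ≡ Y (mod 10)] Y=0 is one option consistent with column 5 (B + Y ≡ Y (mod 10), carry-in 1) — take it. So Y=0.
Step 9. [col 6: S + E ≡ Y (mod 10)] from column 6 (E=4, Y=0, carry-in 1, digits 0,1,2,4,6,7,8,9 already taken and all letters distinct): S must equal 5. So S=5.

Answer: A=6, B=9, D=7, E=4, J=2, O=8, S=5, U=1, Y=0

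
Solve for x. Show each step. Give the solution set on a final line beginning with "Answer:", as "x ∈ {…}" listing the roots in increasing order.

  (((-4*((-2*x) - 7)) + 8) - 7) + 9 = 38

Step 1. [(((-4*((-2*x) - 7)) + 8) - 7) + 9 = 38] +9 is outermost — subtract 9 both sides. So sub: ((-4*((-2*x) - 7)) + 8) - 7 = 29.
Step 2. [((-4*((-2*x) - 7)) + 8) - 7 = 29] peel the -7: add 7 from each side, so sub: (-4*((-2*x) - 7)) + 8 = 36.
Step 3. [(-4*((-2*x) - 7)) + 8 = 36] -4 divides every term; factor it out ⇒ factor: ((-2*x) - 7) - 2 = -9.
Step 4. [((-2*x) - 7) - 2 = -9] -2 is outermost — add 2 both sides ⇒ sub: (-2*x) - 7 = -7.
Step 5. [(-2*x) - 7 = -7] add 7: x sits inside (… - 7) ⇒ sub: -2*x = 0.
Step 6. [-2*x = 0] -2 out front; divide by -2 ⇒ div: x = 0.

Answer: x ∈ {0}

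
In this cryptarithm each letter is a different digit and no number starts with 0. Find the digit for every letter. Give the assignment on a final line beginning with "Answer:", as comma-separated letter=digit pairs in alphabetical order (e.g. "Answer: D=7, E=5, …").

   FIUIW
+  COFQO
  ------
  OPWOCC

Step 1. [col 1: W + O ≡ C (mod 10)] column 1 (W + O ≡ C (mod 10), carry-in 0) doesn't pin C yet; pick C=8 and continue. So C=8.
Step 2. [col 1: W + O ≡ C (mod 10)] no forcing yet in column 1 (carry-in 0); W=7 is free and consistent — try it, so W=7.
Step 3. [col 1: W + O ≡ C (mod 10)] column 1 reads W+O+carry(0)=C with W=7, C=8; with digits 7,8 already taken and all letters distinct, the only value for O is 1, so O=1.
Step 4. [col 2: I + Q ≡ C (mod 10)] several values work for I in column 2 (I + Q ≡ C (mod 10), carry-in 0); try I=5 ⇒ I=5.
Step 5. [col 2: I + Q ≡ C (mod 10)] from column 2 (I=5, C=8, carry-in 0, digits 1,5,7,8 already taken and all letters distinct): Q must equal 3. So Q=3.
Step 6. [col 3: U + F ≡ O (mod 10)] several values work for F in column 3 (U + F ≡ O (mod 10), carry-in 0); try F=2, so F=2.
Step 7. [col 3: U + F ≡ O (mod 10)] from column 3 (F=2, O=1, carry-in 0, digits 1,2,3,5,7,8 already taken and all letters distinct): U must equal 9 ⇒ U=9.
Step 8. [col 5: F + C ≡ P (mod 10)] in column 5 we have F+C≡P with carry-in 0; given F=2, C=8 and digits 1,2,3,5,7,8,9 already taken and all letters distinct, that pins P to 0, so P=0.

Answer: C=8, F=2, I=5, O=1, P=0, Q=3, U=9, W=7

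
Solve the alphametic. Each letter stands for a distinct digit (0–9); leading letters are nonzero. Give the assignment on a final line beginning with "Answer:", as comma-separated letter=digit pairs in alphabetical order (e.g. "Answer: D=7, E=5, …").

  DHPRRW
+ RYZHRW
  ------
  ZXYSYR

Step 1. [col 1: W + W ≡ R (mod 10)] several values work for W in column 1 (W + W ≡ R (mod 10), carry-in 0); try W=1. So W=1.
Step 2. [col 1: W + W ≡ R (mod 10)] column 1 reads W+W+carry(0)=R with W=1; with digits 1 already taken and all letters distinct, the only value for R is 2, so R=2.
Step 3. [col 2: R + R ≡ Y (mod 10)] in column 2 we have R+R≡Y with carry-in 0; given R=2 and digits 1,2 already taken and all letters distinct, that pins Y to 4 ⇒ Y=4.
Step 4. [col 3: R + H ≡ S (mod 10)] column 3 (R + H ≡ S (mod 10), carry-in 0) doesn't pin S yet; pick S=7 and continue. So S=7.
Step 5. [col 3: R + H ≡ S (mod 10)] from column 3 (R=2, S=7, carry-in 0, digits 1,2,4,7 already taken and all letters distinct): H must equal 5 ⇒ H=5.
Step 6. [col 4: P + Z ≡ Y (mod 10)] several values work for Z in column 4 (P + Z ≡ Y (mod 10), carry-in 0); try Z=6. So Z=6.
Step 7. [col 4: P + Z ≡ Y (mod 10)] column 4: given Z=6, Y=4, carry-in 0, and digits 1,2,4,5,6,7 already taken and all letters distinct, P+Z≡Y (mod 10) forces P=8 ⇒ P=8.
Step 8. [col 5: H + Y ≡ X (mod 10)] column 5 reads H+Y+carry(1)=X with H=5, Y=4; with digits 1,2,4,5,6,7,8 already taken and all letters distinct, the only value for X is 0. So X=0.
Step 9. [col 6: D + R ≡ Z (mod 10)] from column 6 (R=2, Z=6, carry-in 1, digits 0,1,2,4,5,6,7,8 already taken and all letters distinct): D must equal 3, so D=3.

Answer: D=3, H=5, P=8, R=2, S=7, W=1, X=0, Y=4, Z=6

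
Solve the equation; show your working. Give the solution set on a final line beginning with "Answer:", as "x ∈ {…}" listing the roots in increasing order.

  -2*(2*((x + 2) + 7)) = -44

Step 1. [-2*(2*((x + 2) + 7)) = -44] divide by the outer -2. So div: 2*((x + 2) + 7) = 22.
Step 2. [2*((x + 2) + 7) = 22] 2·(inner) — divide through by 2. So div: (x + 2) + 7 = 11.
Step 3. [(x + 2) + 7 = 11] 7 comes off first (subtract 7) ⇒ sub: x + 2 = 4.
Step 4. [x + 2 = 4] +2 is outermost — subtract 2 both sides ⇒ sub: x = 2.

Answer: x ∈ {2}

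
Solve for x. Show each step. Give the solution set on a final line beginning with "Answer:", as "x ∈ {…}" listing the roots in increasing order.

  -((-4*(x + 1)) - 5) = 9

Step 1. [-((-4*(x + 1)) - 5) = 9] leading − — multiply by −1, so neg: (-4*(x + 1)) - 5 = -9.
Step 2. [(-4*(x + 1)) - 5 = -9] peel the -5: add 5 from each side ⇒ sub: -4*(x + 1) = -4.
Step 3. [-4*(x + 1) = -4] leading coefficient -4: divide by -4, so div: x + 1 = 1.
Step 4. [x + 1 = 1] 1 comes off first (subtract 1) ⇒ sub: x = 0.

Answer: x ∈ {0}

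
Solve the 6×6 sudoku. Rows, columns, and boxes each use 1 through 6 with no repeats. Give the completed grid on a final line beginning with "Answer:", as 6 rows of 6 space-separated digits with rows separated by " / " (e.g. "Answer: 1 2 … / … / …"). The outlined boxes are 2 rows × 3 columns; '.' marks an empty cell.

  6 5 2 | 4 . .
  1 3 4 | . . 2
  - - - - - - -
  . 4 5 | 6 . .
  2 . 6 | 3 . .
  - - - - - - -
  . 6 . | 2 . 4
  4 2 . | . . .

Step 1. [r3c6∈{1}] r3c6 is down to just 1, so r3c6=1.
Step 2. [r6c4∈{1,5}] across col 4, 1 lands solely at r6c4 ⇒ r6c4=1.
Step 3. [r6c3∈{3}] r6c3 is down to just 3, so r6c3=3.
Step 4. [r2c5∈{5,6}] r2c5 is the only open cell in row 2 admitting 6. So r2c5=6.
Step 5. [r6c5∈{5}] r6c5's peers cover all but 5. So r6c5=5.
Step 6. [r5c5∈{3}] r5c5's peers cover all but 3 ⇒ r5c5=3.
Step 7. [r1c6∈{3}] r1c6 has the single candidate 3, so r1c6=3.
Step 8. [r5c1∈{5}] nothing but 5 survives at r5c1, so r5c1=5.
Step 9. [r1c5∈{1}] r1c5 is down to just 1 ⇒ r1c5=1.
Step 10. [r2c4∈{5}] only 5 remains possible at r2c4, so r2c4=5.
Step 11. [r4c5∈{4}] only 4 remains possible at r4c5, so r4c5=4.
Step 12. [r4c6∈{5}] only 5 remains possible at r4c6, so r4c6=5.
Step 13. [r4c2∈{1}] nothing but 1 survives at r4c2 ⇒ r4c2=1.
Step 14. [r6c6∈{6}] r6c6 has the single candidate 6. So r6c6=6.
Step 15. [r5c3∈{1}] r5c3's peers cover all but 1 ⇒ r5c3=1.
Step 16. [r3c5∈{2}] only 2 remains possible at r3c5, so r3c5=2.
Step 17. [r3c1∈{3}] nothing but 3 survives at r3c1. So r3c1=3.

Answer: 6 5 2 4 1 3 / 1 3 4 5 6 2 / 3 4 5 6 2 1 / 2 1 6 3 4 5 / 5 6 1 2 3 4 / 4 2 3 1 5 6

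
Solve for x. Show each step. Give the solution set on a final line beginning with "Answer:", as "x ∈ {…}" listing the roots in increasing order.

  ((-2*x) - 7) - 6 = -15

Step 1. [((-2*x) - 7) - 6 = -15] 6 comes off first (add 6), so sub: (-2*x) - 7 = -9.
Step 2. [(-2*x) - 7 = -9] 7 comes off first (add 7), so sub: -2*x = -2.
Step 3. [-2*x = -2] divide by the outer -2. So div: x = 1.

Answer: x ∈ {1}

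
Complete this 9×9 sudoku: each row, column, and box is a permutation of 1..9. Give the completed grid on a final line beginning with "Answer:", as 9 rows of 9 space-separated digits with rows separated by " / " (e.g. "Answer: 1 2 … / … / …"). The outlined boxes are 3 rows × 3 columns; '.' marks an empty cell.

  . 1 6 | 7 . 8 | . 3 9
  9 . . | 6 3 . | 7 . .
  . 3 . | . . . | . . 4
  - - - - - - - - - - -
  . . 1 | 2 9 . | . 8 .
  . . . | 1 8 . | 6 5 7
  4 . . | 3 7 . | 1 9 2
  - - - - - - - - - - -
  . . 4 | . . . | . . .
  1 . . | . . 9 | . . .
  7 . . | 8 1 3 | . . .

Step 1. [r7c4∈{5}] only 5 remains possible at r7c4, so r7c4=5.
Step 2. [r3c8∈{1,2,6}] r3c8 is the only open cell in row 3 admitting 6 ⇒ r3c8=6.
Step 3. [r2c2∈{2,4,5,8}] col 2 places 4 nowhere but r2c2. So r2c2=4.
Step 4. [r4c9∈{3}] r4c9's peers cover all but 3. So r4c9=3.
Step 5. [r4c7∈{4}] r4c7 is down to just 4 ⇒ r4c7=4.
Step 6. [r3c6∈{1,2,5}] row 3 places 1 nowhere but r3c6, so r3c6=1.
Step 7. [r1c5∈{2,4,5}] r1c5 is the only open cell in row 1 admitting 4. So r1c5=4.
Step 8. [r3c5∈{2,5}] col 5 places 5 nowhere but r3c5. So r3c5=5.
Step 9. [r2c6∈{2}] r2c6's peers cover all but 2, so r2c6=2.
Step 10. [r8c8∈{2,4,7}] in row 8, 7 fits only at r8c8 ⇒ r8c8=7.
Step 11. [r2c8∈{1}] r2c8 is down to just 1. So r2c8=1.
Step 12. [r7c8∈{2}] r7c8 is down to just 2 ⇒ r7c8=2.
Step 13. [r7c5∈{6}] r7c5 is down to just 6. So r7c5=6.
Step 14. [r4c1∈{5,6}] 6 has one home in col 1: r4c1, so r4c1=6.
Step 15. [r1c1∈{2,5}] r1c1 is the only open cell in col 1 admitting 5, so r1c1=5.
Step 16. [r2c3∈{8}] r2c3 is down to just 8, so r2c3=8.
Step 17. [r7c1∈{3,8}] across col 1, 8 lands solely at r7c1, so r7c1=8.
Step 18. [r6c3∈{5}] r6c3 is down to just 5 ⇒ r6c3=5.
Step 19. [r7c2∈{9}] r7c2 is down to just 9, so r7c2=9.
Step 20. [r9c3∈{2}] only 2 remains possible at r9c3 ⇒ r9c3=2.
Step 21. [r8c9∈{5,6,8}] r8c9 is the only open cell in col 9 admitting 8. So r8c9=8.
Step 22. [r8c3∈{3}] r8c3 has the single candidate 3 ⇒ r8c3=3.
Step 23. [r8c7∈{5}] r8c7's peers cover all but 5. So r8c7=5.
Step 24. [r3c1∈{2}] r3c1's peers cover all but 2. So r3c1=2.
Step 25. [r9c9∈{6}] nothing but 6 survives at r9c9. So r9c9=6.
Step 26. [r4c2∈{7}] nothing but 7 survives at r4c2 ⇒ r4c2=7.
Step 27. [r9c7∈{9}] r9c7's peers cover all but 9 ⇒ r9c7=9.
Step 28. [r3c4∈{9}] only 9 remains possible at r3c4. So r3c4=9.
Step 29. [r9c2∈{5}] r9c2's peers cover all but 5, so r9c2=5.
Step 30. [r3c3∈{7}] nothing but 7 survives at r3c3 ⇒ r3c3=7.
Step 31. [r7c9∈{1}] only 1 remains possible at r7c9, so r7c9=1.
Step 32. [r7c7∈{3}] r7c7 has the single candidate 3. So r7c7=3.
Step 33. [r6c6∈{6}] r6c6 is down to just 6 ⇒ r6c6=6.
Step 34. [r5c3∈{9}] only 9 remains possible at r5c3 ⇒ r5c3=9.
Step 35. [r9c8∈{4}] only 4 remains possible at r9c8, so r9c8=4.
Step 36. [r5c1∈{3}] nothing but 3 survives at r5c1, so r5c1=3.
Step 37. [r7c6∈{7}] r7c6 has the single candidate 7, so r7c6=7.
Step 38. [r2c9∈{5}] only 5 remains possible at r2c9, so r2c9=5.
Step 39. [r4c6∈{5}] r4c6 has the single candidate 5. So r4c6=5.
Step 40. [r6c2∈{8}] nothing but 8 survives at r6c2 ⇒ r6c2=8.
Step 41. [r5c2∈{2}] r5c2 has the single candidate 2, so r5c2=2.
Step 42. [r8c5∈{2}] nothing but 2 survives at r8c5, so r8c5=2.
Step 43. [r1c7∈{2}] nothing but 2 survives at r1c7, so r1c7=2.
Step 44. [r5c6∈{4}] r5c6 has the single candidate 4 ⇒ r5c6=4.
Step 45. [r8c2∈{6}] r8c2's peers cover all but 6. So r8c2=6.
Step 46. [r3c7∈{8}] nothing but 8 survives at r3c7. So r3c7=8.
Step 47. [r8c4∈{4}] r8c4 has the single candidate 4 ⇒ r8c4=4.

Answer: 5 1 6 7 4 8 2 3 9 / 9 4 8 6 3 2 7 1 5 / 2 3 7 9 5 1 8 6 4 / 6 7 1 2 9 5 4 8 3 / 3 2 9 1 8 4 6 5 7 / 4 8 5 3 7 6 1 9 2 / 8 9 4 5 6 7 3 2 1 / 1 6 3 4 2 9 5 7 8 / 7 5 2 8 1 3 9 4 6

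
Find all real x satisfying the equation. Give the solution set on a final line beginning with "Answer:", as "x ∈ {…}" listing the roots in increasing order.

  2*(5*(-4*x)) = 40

Step 1. [2*(5*(-4*x)) = 40] leading coefficient 2: divide by 2, so div: 5*(-4*x) = 20.
Step 2. [5*(-4*x) = 20] divide by the outer 5 ⇒ div: -4*x = 4.
Step 3. [-4*x = 4] divide by the outer -4. So div: x = -1.

Answer: x ∈ {-1}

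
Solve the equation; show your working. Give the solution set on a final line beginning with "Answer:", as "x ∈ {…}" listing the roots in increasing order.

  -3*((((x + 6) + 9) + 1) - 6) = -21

Step 1. [-3*((((x + 6) + 9) + 1) - 6) = -21] LHS = -3·(…); ÷-3 both sides. So div: (((x + 6) + 9) + 1) - 6 = 7.
Step 2. [(((x + 6) + 9) + 1) - 6 = 7] 6 comes off first (add 6). So sub: ((x + 6) + 9) + 1 = 13.
Step 3. [((x + 6) + 9) + 1 = 13] subtract 1: x sits inside (… + 1) ⇒ sub: (x + 6) + 9 = 12.
Step 4. [(x + 6) + 9 = 12] +9 is outermost — subtract 9 both sides ⇒ sub: x + 6 = 3.
Step 5. [x + 6 = 3] 6 comes off first (subtract 6), so sub: x = -3.

Answer: x ∈ {-3}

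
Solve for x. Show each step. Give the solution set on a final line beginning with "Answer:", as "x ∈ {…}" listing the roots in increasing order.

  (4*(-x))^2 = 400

Step 1. [(4*(-x))^2 = 400] 400 ≥ 0, LHS is (·)² — take ±√ ⇒ sqrt: 4*(-x) = 20 or -20.
Step 2. [4*(-x) = 20 or -20] leading coefficient 4: divide by 4 ⇒ div: -x = 5 or -5.
Step 3. [-x = 5 or -5] leading − — multiply by −1 ⇒ neg: x = -5 or 5.

Answer: x ∈ {-5, 5}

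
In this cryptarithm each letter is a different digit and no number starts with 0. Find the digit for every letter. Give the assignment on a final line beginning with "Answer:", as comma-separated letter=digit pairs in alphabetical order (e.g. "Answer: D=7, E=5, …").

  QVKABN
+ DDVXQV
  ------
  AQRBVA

Step 1. [col 1: N + V ≡ A (mod 10)] column 1 (N + V ≡ A (mod 10), carry-in 0) doesn't pin N yet; pick N=4 and continue, so N=4.
Step 2. [col 1: N + V ≡ A (mod 10)] several values work for V in column 1 (N + V ≡ A (mod 10), carry-in 0); try V=3 ⇒ V=3.
Step 3. [col 1: N + V ≡ A (mod 10)] in column 1 we have N+V≡A with carry-in 0; given N=4, V=3 and digits 3,4 already taken and all letters distinct, that pins A to 7 ⇒ A=7.
Step 4. [col 2: B + Q ≡ V (mod 10)] several values work for Q in column 2 (B + Q ≡ V (mod 10), carry-in 0); try Q=5 ⇒ Q=5.
Step 5. [col 2: B + Q ≡ V (mod 10)] from column 2 (Q=5, V=3, carry-in 0, digits 3,4,5,7 already taken and all letters distinct): B must equal 8 ⇒ B=8.
Step 6. [col 3: A + X ≡ B (mod 10)] in column 3 we have A+X≡B with carry-in 1; given A=7, B=8 and digits 3,4,5,7,8 already taken and all letters distinct, that pins X to 0, so X=0.
Step 7. [col 4: K + V ≡ R (mod 10)] no forcing yet in column 4 (carry-in 0); R=9 is free and consistent — try it, so R=9.
Step 8. [col 4: K + V ≡ R (mod 10)] from column 4 (V=3, R=9, carry-in 0, digits 0,3,4,5,7,8,9 already taken and all letters distinct): K must equal 6. So K=6.
Step 9. [col 5: V + D ≡ Q (mod 10)] column 5 reads V+D+carry(0)=Q with V=3, Q=5; with digits 0,3,4,5,6,7,8,9 already taken and all letters distinct, the only value for D is 2. So D=2.

Answer: A=7, B=8, D=2, K=6, N=4, Q=5, R=9, V=3, X=0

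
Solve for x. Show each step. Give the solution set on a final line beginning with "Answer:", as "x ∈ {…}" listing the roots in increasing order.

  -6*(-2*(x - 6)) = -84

Step 1. [-6*(-2*(x - 6)) = -84] leading coefficient -6: divide by -6. So div: -2*(x - 6) = 14.
Step 2. [-2*(x - 6) = 14] divide by the outer -2, so div: x - 6 = -7.
Step 3. [x - 6 = -7] peel the -6: add 6 from each side, so sub: x = -1.

Answer: x ∈ {-1}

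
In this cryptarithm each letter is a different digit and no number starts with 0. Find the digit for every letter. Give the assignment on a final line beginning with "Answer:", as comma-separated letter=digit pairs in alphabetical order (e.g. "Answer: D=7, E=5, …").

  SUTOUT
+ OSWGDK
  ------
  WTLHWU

Step 1. [col 1: T + K ≡ U (mod 10)] no forcing yet in column 1 (carry-in 0); U=7 is free and consistent — try it. So U=7.
Step 2. [col 1: T + K ≡ U (mod 10)] T=2 is one option consistent with column 1 (T + K ≡ U (mod 10), carry-in 0) — take it, so T=2.
Step 3. [col 1: T + K ≡ U (mod 10)] column 1: given T=2, U=7, carry-in 0, and digits 2,7 already taken and all letters distinct, T+K≡U (mod 10) forces K=5. So K=5.
Step 4. [col 2: U + D ≡ W (mod 10)] W=8 is one option consistent with column 2 (U + D ≡ W (mod 10), carry-in 0) — take it. So W=8.
Step 5. [col 2: U + D ≡ W (mod 10)] column 2: given U=7, W=8, carry-in 0, and digits 2,5,7,8 already taken and all letters distinct, U+D≡W (mod 10) forces D=1. So D=1.
Step 6. [col 3: O + G ≡ H (mod 10)] O=3 is one option consistent with column 3 (O + G ≡ H (mod 10), carry-in 0) — take it, so O=3.
Step 7. [col 3: O + G ≡ H (mod 10)] in column 3 we have O+G≡H with carry-in 0; given O=3 and digits 1,2,3,5,7,8 already taken and all letters distinct, that pins G to 6 ⇒ G=6.
Step 8. [col 3: O + G ≡ H (mod 10)] column 3 reads O+G+carry(0)=H with O=3, G=6; with digits 1,2,3,5,6,7,8 already taken and all letters distinct, the only value for H is 9 ⇒ H=9.
Step 9. [col 4: T + W ≡ L (mod 10)] in column 4 we have T+W≡L with carry-in 0; given T=2, W=8 and digits 1,2,3,5,6,7,8,9 already taken and all letters distinct, that pins L to 0. So L=0.
Step 10. [col 5: U + S ≡ T (mod 10)] column 5 reads U+S+carry(1)=T with U=7, T=2; with digits 0,1,2,3,5,6,7,8,9 already taken and all letters distinct, the only value for S is 4 ⇒ S=4.

Answer: D=1, G=6, H=9, K=5, L=0, O=3, S=4, T=2, U=7, W=8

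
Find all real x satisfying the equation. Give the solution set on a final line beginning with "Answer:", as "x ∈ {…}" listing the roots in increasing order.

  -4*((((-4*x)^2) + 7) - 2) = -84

Step 1. [-4*((((-4*x)^2) + 7) - 2) = -84] leading coefficient -4: divide by -4. So div: (((-4*x)^2) + 7) - 2 = 21.
Step 2. [(((-4*x)^2) + 7) - 2 = 21] the outer -2 inverts by adding 2, so sub: ((-4*x)^2) + 7 = 23.
Step 3. [((-4*x)^2) + 7 = 23] 7 comes off first (subtract 7), so sub: (-4*x)^2 = 16.
Step 4. [(-4*x)^2 = 16] √ both sides: 16 ≥ 0 gives two branches ⇒ sqrt: -4*x = 4 or -4.
Step 5. [-4*x = 4 or -4] leading coefficient -4: divide by -4, so div: x = -1 or 1.

Answer: x ∈ {-1, 1}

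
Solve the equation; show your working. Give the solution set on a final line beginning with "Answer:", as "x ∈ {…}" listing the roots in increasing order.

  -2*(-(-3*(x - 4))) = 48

Step 1. [-2*(-(-3*(x - 4))) = 48] -2 out front; divide by -2. So div: -(-3*(x - 4)) = -24.
Step 2. [-(-3*(x - 4)) = -24] LHS negated; negate both sides ⇒ neg: -3*(x - 4) = 24.
Step 3. [-3*(x - 4) = 24] LHS = -3·(…); ÷-3 both sides ⇒ div: x - 4 = -8.
Step 4. [x - 4 = -8] add 4: x sits inside (… - 4), so sub: x = -4.

Answer: x ∈ {-4}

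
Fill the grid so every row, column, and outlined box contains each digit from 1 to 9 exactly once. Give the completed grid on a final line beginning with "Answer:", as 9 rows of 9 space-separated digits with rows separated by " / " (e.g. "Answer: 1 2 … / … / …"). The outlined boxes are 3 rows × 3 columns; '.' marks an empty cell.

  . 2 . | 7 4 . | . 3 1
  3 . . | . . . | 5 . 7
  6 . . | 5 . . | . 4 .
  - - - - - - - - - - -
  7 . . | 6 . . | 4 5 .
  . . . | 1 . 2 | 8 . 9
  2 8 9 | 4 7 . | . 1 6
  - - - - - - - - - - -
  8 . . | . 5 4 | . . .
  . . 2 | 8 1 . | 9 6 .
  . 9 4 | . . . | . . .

Step 1. [r5c5∈{3}] only 3 remains possible at r5c5. So r5c5=3.
Step 2. [r3c6∈{1,3,8,9}] across row 3, 3 lands solely at r3c6, so r3c6=3.
Step 3. [r3c5∈{2,8,9}] r3c5 is the only open cell in row 3 admitting 9 ⇒ r3c5=9.
Step 4. [r8c1∈{5}] only 5 remains possible at r8c1. So r8c1=5.
Step 5. [r3c7∈{2}] r3c7 has the single candidate 2. So r3c7=2.
Step 6. [r2c6∈{1,6,8}] 1 has one home in col 6: r2c6 ⇒ r2c6=1.
Step 7. [r2c5∈{2,6,8}] r2c5 is the only open cell in row 2 admitting 6, so r2c5=6.
Step 8. [r9c5∈{2}] r9c5 is down to just 2 ⇒ r9c5=2.
Step 9. [r6c7∈{3}] only 3 remains possible at r6c7, so r6c7=3.
Step 10. [r3c9∈{8}] only 8 remains possible at r3c9 ⇒ r3c9=8.
Step 11. [r5c2∈{4,5,6}] r5c2 is the only open cell in col 2 admitting 5. So r5c2=5.
Step 12. [r7c2∈{1,3,6,7}] in col 2, 6 fits only at r7c2. So r7c2=6.
Step 13. [r1c6∈{8}] r1c6 has the single candidate 8 ⇒ r1c6=8.
Step 14. [r7c8∈{2,7}] col 8 places 2 nowhere but r7c8 ⇒ r7c8=2.
Step 15. [r7c9∈{3}] nothing but 3 survives at r7c9 ⇒ r7c9=3.
Step 16. [r8c2∈{3,7}] in row 8, 3 fits only at r8c2 ⇒ r8c2=3.
Step 17. [r7c3∈{1,7}] box 7 places 7 nowhere but r7c3. So r7c3=7.
Step 18. [r9c7∈{1,7}] 7 has one home in col 7: r9c7, so r9c7=7.
Step 19. [r3c3∈{1}] only 1 remains possible at r3c3, so r3c3=1.
Step 20. [r4c9∈{2}] only 2 remains possible at r4c9. So r4c9=2.
Step 21. [r4c2∈{1}] nothing but 1 survives at r4c2, so r4c2=1.
Step 22. [r4c3∈{3}] r4c3's peers cover all but 3 ⇒ r4c3=3.
Step 23. [r6c6∈{5}] r6c6's peers cover all but 5. So r6c6=5.
Step 24. [r8c6∈{7}] r8c6's peers cover all but 7, so r8c6=7.
Step 25. [r2c4∈{2}] r2c4 is down to just 2. So r2c4=2.
Step 26. [r9c4∈{3}] r9c4 is down to just 3. So r9c4=3.
Step 27. [r7c4∈{9}] r7c4's peers cover all but 9, so r7c4=9.
Step 28. [r9c6∈{6}] r9c6 is down to just 6, so r9c6=6.
Step 29. [r2c3∈{8}] only 8 remains possible at r2c3. So r2c3=8.
Step 30. [r5c1∈{4}] r5c1 has the single candidate 4, so r5c1=4.
Step 31. [r9c9∈{5}] r9c9's peers cover all but 5. So r9c9=5.
Step 32. [r1c7∈{6}] r1c7 has the single candidate 6. So r1c7=6.
Step 33. [r1c1∈{9}] r1c1 has the single candidate 9 ⇒ r1c1=9.
Step 34. [r5c8∈{7}] only 7 remains possible at r5c8, so r5c8=7.
Step 35. [r9c1∈{1}] nothing but 1 survives at r9c1, so r9c1=1.
Step 36. [r7c7∈{1}] r7c7 has the single candidate 1 ⇒ r7c7=1.
Step 37. [r1c3∈{5}] nothing but 5 survives at r1c3 ⇒ r1c3=5.
Step 38. [r5c3∈{6}] r5c3 has the single candidate 6 ⇒ r5c3=6.
Step 39. [r8c9∈{4}] r8c9 has the single candidate 4, so r8c9=4.
Step 40. [r9c8∈{8}] r9c8's peers cover all but 8, so r9c8=8.
Step 41. [r4c6∈{9}] only 9 remains possible at r4c6 ⇒ r4c6=9.
Step 42. [r2c8∈{9}] r2c8 has the single candidate 9. So r2c8=9.
Step 43. [r4c5∈{8}] r4c5's peers cover all but 8 ⇒ r4c5=8.
Step 44. [r2c2∈{4}] r2c2 has the single candidate 4. So r2c2=4.
Step 45. [r3c2∈{7}] r3c2 is down to just 7, so r3c2=7.

Answer: 9 2 5 7 4 8 6 3 1 / 3 4 8 2 6 1 5 9 7 / 6 7 1 5 9 3 2 4 8 / 7 1 3 6 8 9 4 5 2 / 4 5 6 1 3 2 8 7 9 / 2 8 9 4 7 5 3 1 6 / 8 6 7 9 5 4 1 2 3 / 5 3 2 8 1 7 9 6 4 / 1 9 4 3 2 6 7 8 5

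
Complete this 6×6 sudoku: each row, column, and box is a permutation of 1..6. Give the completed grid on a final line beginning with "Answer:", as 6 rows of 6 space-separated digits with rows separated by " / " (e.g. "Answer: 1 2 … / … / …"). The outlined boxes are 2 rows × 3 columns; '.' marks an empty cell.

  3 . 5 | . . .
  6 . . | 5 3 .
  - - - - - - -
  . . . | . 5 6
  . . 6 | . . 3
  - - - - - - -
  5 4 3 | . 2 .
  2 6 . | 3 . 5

Step 1. [r5c6∈{1}] only 1 remains possible at r5c6, so r5c6=1.
Step 2. [r2c3∈{1,2,4}] in box 1, 4 fits only at r2c3. So r2c3=4.
Step 3. [r3c3∈{1,2}] 2 has one home in col 3: r3c3 ⇒ r3c3=2.
Step 4. [r2c2∈{1,2}] 1 has one home in row 2: r2c2. So r2c2=1.
Step 5. [r1c6∈{2,4}] in col 6, 4 fits only at r1c6. So r1c6=4.
Step 6. [r4c4∈{1,2,4}] in row 4, 2 fits only at r4c4, so r4c4=2.
Step 7. [r3c4∈{1,4}] 4 has one home in col 4: r3c4 ⇒ r3c4=4.
Step 8. [r1c4∈{1,6}] 1 has one home in col 4: r1c4, so r1c4=1.
Step 9. [r3c1∈{1}] only 1 remains possible at r3c1. So r3c1=1.
Step 10. [r1c2∈{2}] r1c2's peers cover all but 2, so r1c2=2.
Step 11. [r6c5∈{4}] r6c5's peers cover all but 4. So r6c5=4.
Step 12. [r3c2∈{3}] r3c2's peers cover all but 3 ⇒ r3c2=3.
Step 13. [r5c4∈{6}] r5c4's peers cover all but 6. So r5c4=6.
Step 14. [r4c5∈{1}] r4c5 is down to just 1, so r4c5=1.
Step 15. [r4c2∈{5}] nothing but 5 survives at r4c2 ⇒ r4c2=5.
Step 16. [r1c5∈{6}] r1c5 is down to just 6. So r1c5=6.
Step 17. [r2c6∈{2}] nothing but 2 survives at r2c6, so r2c6=2.
Step 18. [r4c1∈{4}] only 4 remains possible at r4c1. So r4c1=4.
Step 19. [r6c3∈{1}] r6c3 is down to just 1, so r6c3=1.

Answer: 3 2 5 1 6 4 / 6 1 4 5 3 2 / 1 3 2 4 5 6 / 4 5 6 2 1 3 / 5 4 3 6 2 1 / 2 6 1 3 4 5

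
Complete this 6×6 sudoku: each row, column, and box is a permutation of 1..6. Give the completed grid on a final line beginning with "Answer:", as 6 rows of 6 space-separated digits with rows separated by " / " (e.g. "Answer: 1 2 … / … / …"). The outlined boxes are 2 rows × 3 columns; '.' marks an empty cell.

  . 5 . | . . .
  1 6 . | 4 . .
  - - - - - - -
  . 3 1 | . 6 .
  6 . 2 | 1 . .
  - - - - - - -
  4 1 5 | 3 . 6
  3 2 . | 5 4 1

Step 1. [r2c3∈{3}] r2c3 is down to just 3 ⇒ r2c3=3.
Step 2. [r1c1∈{2}] only 2 remains possible at r1c1 ⇒ r1c1=2.
Step 3. [r3c6∈{2,4,5}] across row 3, 4 lands solely at r3c6. So r3c6=4.
Step 4. [r1c6∈{3}] r1c6 is down to just 3, so r1c6=3.
Step 5. [r4c6∈{5}] r4c6 is down to just 5 ⇒ r4c6=5.
Step 6. [r2c5∈{2,5}] r2c5 is the only open cell in row 2 admitting 5 ⇒ r2c5=5.
Step 7. [r6c3∈{6}] r6c3 has the single candidate 6. So r6c3=6.
Step 8. [r1c4∈{6}] r1c4 has the single candidate 6 ⇒ r1c4=6.
Step 9. [r3c1∈{5}] r3c1 has the single candidate 5. So r3c1=5.
Step 10. [r5c5∈{2}] only 2 remains possible at r5c5 ⇒ r5c5=2.
Step 11. [r3c4∈{2}] only 2 remains possible at r3c4, so r3c4=2.
Step 12. [r1c3∈{4}] nothing but 4 survives at r1c3. So r1c3=4.
Step 13. [r4c5∈{3}] r4c5's peers cover all but 3 ⇒ r4c5=3.
Step 14. [r2c6∈{2}] nothing but 2 survives at r2c6 ⇒ r2c6=2.
Step 15. [r4c2∈{4}] nothing but 4 survives at r4c2 ⇒ r4c2=4.
Step 16. [r1c5∈{1}] only 1 remains possible at r1c5 ⇒ r1c5=1.

Answer: 2 5 4 6 1 3 / 1 6 3 4 5 2 / 5 3 1 2 6 4 / 6 4 2 1 3 5 / 4 1 5 3 2 6 / 3 2 6 5 4 1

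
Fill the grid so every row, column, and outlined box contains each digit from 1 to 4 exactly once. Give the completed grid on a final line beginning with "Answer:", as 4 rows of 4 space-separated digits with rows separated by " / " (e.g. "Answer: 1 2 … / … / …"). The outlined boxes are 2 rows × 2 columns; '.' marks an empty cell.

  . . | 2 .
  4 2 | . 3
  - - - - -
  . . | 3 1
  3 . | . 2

Step 1. [r4c2∈{1,4}] in row 4, 1 fits only at r4c2. So r4c2=1.
Step 2. [r1c4∈{4}] only 4 remains possible at r1c4. So r1c4=4.
Step 3. [r1c1∈{1}] only 1 remains possible at r1c1, so r1c1=1.
Step 4. [r2c3∈{1}] nothing but 1 survives at r2c3, so r2c3=1.
Step 5. [r4c3∈{4}] r4c3's peers cover all but 4, so r4c3=4.
Step 6. [r1c2∈{3}] nothing but 3 survives at r1c2. So r1c2=3.
Step 7. [r3c2∈{4}] nothing but 4 survives at r3c2 ⇒ r3c2=4.
Step 8. [r3c1∈{2}] r3c1's peers cover all but 2 ⇒ r3c1=2.

Answer: 1 3 2 4 / 4 2 1 3 / 2 4 3 1 / 3 1 4 2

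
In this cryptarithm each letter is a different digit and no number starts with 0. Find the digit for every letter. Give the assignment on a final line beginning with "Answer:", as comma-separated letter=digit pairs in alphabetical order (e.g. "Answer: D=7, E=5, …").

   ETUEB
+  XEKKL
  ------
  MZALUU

Step 1. [col 1: B + L ≡ U (mod 10)] U=5 is one option consistent with column 1 (B + L ≡ U (mod 10), carry-in 0) — take it, so U=5.
Step 2. [M] M is the leading digit of a 6-digit sum of two 5-digit numbers; the final carry is exactly 1, so M=1.
Step 3. [col 1: B + L ≡ U (mod 10)] several values work for B in column 1 (B + L ≡ U (mod 10), carry-in 0); try B=2. So B=2.
Step 4. [col 1: B + L ≡ U (mod 10)] column 1: given B=2, U=5, carry-in 0, and digits 1,2,5 already taken and all letters distinct, B+L≡U (mod 10) forces L=3, so L=3.
Step 5. [col 2: E + K ≡ U (mod 10)] no forcing yet in column 2 (carry-in 0); E=8 is free and consistent — try it. So E=8.
Step 6. [col 2: E + K ≡ U (mod 10)] column 2 reads E+K+carry(0)=U with E=8, U=5; with digits 1,2,3,5,8 already taken and all letters distinct, the only value for K is 7, so K=7.
Step 7. [col 4: T + E ≡ A (mod 10)] column 4 reads T+E+carry(1)=A with E=8; with digits 1,2,3,5,7,8 already taken and all letters distinct, the only value for T is 0. So T=0.
Step 8. [col 4: T + E ≡ A (mod 10)] in column 4 we have T+E≡A with carry-in 1; given T=0, E=8 and digits 0,1,2,3,5,7,8 already taken and all letters distinct, that pins A to 9, so A=9.
Step 9. [col 5: E + X ≡ Z (mod 10)] column 5: given E=8, carry-in 0, and digits 0,1,2,3,5,7,8,9 already taken and all letters distinct, E+X≡Z (mod 10) forces Z=4 ⇒ Z=4.
Step 10. [col 5: E + X ≡ Z (mod 10)] in column 5 we have E+X≡Z with carry-in 0; given E=8, Z=4 and digits 0,1,2,3,4,5,7,8,9 already taken and all letters distinct, that pins X to 6 ⇒ X=6.

Answer: A=9, B=2, E=8, K=7, L=3, M=1, T=0, U=5, X=6, Z=4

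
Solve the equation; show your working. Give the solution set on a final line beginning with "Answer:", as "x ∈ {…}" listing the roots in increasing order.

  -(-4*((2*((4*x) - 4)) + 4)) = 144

Step 1. [-(-4*((2*((4*x) - 4)) + 4)) = 144] LHS negated; negate both sides ⇒ neg: -4*((2*((4*x) - 4)) + 4) = -144.
Step 2. [-4*((2*((4*x) - 4)) + 4) = -144] -4·(inner) — divide through by -4, so div: (2*((4*x) - 4)) + 4 = 36.
Step 3. [(2*((4*x) - 4)) + 4 = 36] 2 | LHS and 2 | 36: pull 2 out, so factor: ((4*x) - 4) + 2 = 18.
Step 4. [((4*x) - 4) + 2 = 18] peel the +2: subtract 2 from each side ⇒ sub: (4*x) - 4 = 16.
Step 5. [(4*x) - 4 = 16] add 4: x sits inside (… - 4) ⇒ sub: 4*x = 20.
Step 6. [4*x = 20] 4 out front; divide by 4 ⇒ div: x = 5.

Answer: x ∈ {5}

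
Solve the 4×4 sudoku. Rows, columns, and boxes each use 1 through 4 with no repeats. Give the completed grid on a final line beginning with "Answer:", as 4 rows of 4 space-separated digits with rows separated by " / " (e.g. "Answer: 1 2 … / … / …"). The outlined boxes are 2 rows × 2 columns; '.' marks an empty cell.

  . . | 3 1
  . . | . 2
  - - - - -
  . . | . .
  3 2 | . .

Step 1. [r2c3∈{4}] only 4 remains possible at r2c3 ⇒ r2c3=4.
Step 2. [r1c2∈{4}] r1c2's peers cover all but 4. So r1c2=4.
Step 3. [r3c2∈{1}] only 1 remains possible at r3c2, so r3c2=1.
Step 4. [r4c4∈{4}] only 4 remains possible at r4c4, so r4c4=4.
Step 5. [r3c1∈{4}] nothing but 4 survives at r3c1. So r3c1=4.
Step 6. [r2c2∈{3}] only 3 remains possible at r2c2 ⇒ r2c2=3.
Step 7. [r3c4∈{3}] r3c4 is down to just 3 ⇒ r3c4=3.
Step 8. [r4c3∈{1}] nothing but 1 survives at r4c3 ⇒ r4c3=1.
Step 9. [r1c1∈{2}] r1c1 has the single candidate 2, so r1c1=2.
Step 10. [r3c3∈{2}] r3c3 is down to just 2, so r3c3=2.
Step 11. [r2c1∈{1}] nothing but 1 survives at r2c1. So r2c1=1.

Answer: 2 4 3 1 / 1 3 4 2 / 4 1 2 3 / 3 2 1 4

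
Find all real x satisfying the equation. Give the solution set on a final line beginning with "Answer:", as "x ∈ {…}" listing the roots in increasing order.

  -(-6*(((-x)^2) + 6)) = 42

Step 1. [-(-6*(((-x)^2) + 6)) = 42] LHS negated; negate both sides, so neg: -6*(((-x)^2) + 6) = -42.
Step 2. [-6*(((-x)^2) + 6) = -42] divide by the outer -6 ⇒ div: ((-x)^2) + 6 = 7.
Step 3. [((-x)^2) + 6 = 7] the outer +6 inverts by subtracting 6, so sub: (-x)^2 = 1.
Step 4. [(-x)^2 = 1] LHS squared, RHS 1 ≥ 0: apply √ (±), so sqrt: -x = 1 or -1.
Step 5. [-x = 1 or -1] flip signs both sides. So neg: x = -1 or 1.

Answer: x ∈ {-1, 1}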